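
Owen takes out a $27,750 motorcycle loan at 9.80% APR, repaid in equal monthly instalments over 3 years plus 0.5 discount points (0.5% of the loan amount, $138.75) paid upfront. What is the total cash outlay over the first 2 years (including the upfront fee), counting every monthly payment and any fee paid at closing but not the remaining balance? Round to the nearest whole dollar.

Monthly rate = 9.8%/12 = 0.0081667; payment = 27,750 × 0.0081667 / (1 − (1+0.0081667)^−36) = $892.81.
Total outlay = 24 × $892.81 + $138.75 = $21,566.19.

$21,566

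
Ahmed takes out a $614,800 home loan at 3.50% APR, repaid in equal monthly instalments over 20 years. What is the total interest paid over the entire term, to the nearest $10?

$240,940

At 3.50% the monthly rate is 0.0029167, so the payment is 614,800 × 0.0029167 / (1 − 1.0029167^−240) = $3,565.59.
Total paid = 240 × $3,565.59 = $855,741.60; interest = $855,741.60 − $614,800 = $240,941.60.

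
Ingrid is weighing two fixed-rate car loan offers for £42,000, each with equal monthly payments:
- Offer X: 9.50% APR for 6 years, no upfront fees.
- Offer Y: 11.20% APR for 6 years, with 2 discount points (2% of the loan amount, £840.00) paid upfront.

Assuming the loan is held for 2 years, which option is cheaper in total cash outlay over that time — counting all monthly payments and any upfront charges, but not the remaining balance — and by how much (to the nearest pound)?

Offer X: monthly rate = 9.5%/12 = 0.0079167; payment = 42,000 × 0.0079167 / (1 − (1+0.0079167)^−72) = £767.54.
Offer Y: at 11.20% the monthly rate is 0.0093333, so the payment is 42,000 × 0.0093333 / (1 − 1.0093333^−72) = £803.74.
Over 24 months: Offer X costs 24 × £767.54 = £18,420.96; Offer Y costs 24 × £803.74 + £840.00 = £20,129.76.
Offer X is cheaper by £20,129.76 − £18,420.96 = £1,708.80.

Offer X by £1,709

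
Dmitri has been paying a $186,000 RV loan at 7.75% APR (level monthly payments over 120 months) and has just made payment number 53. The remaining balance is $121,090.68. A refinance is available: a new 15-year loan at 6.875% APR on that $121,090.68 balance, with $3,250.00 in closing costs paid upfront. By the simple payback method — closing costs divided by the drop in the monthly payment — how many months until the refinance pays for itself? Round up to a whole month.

Current payment = 186,000 × 7.75%/12 / (1 − (1+0.0064583)^−120) = $2,232.20.
Refinanced payment = 121,090.68 × 0.0057292 / (1 − (1+0.0057292)^−180) = $1,079.95.
Monthly savings = $2,232.20 − $1,079.95 = $1,152.25.
Break-even = $3,250.00 / $1,152.25 = 2.82 → 3 months.

3 months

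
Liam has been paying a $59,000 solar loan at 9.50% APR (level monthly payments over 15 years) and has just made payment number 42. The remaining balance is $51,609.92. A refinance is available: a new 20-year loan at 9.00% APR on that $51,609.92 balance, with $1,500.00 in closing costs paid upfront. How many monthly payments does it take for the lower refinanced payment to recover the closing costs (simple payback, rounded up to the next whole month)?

10 months

Current payment = 59,000 × 9.5%/12 / (1 − (1+0.0079167)^−180) = $616.09.
Refinanced payment = 51,609.92 × 0.0075000 / (1 − (1+0.0075000)^−240) = $464.35.
Monthly savings = $616.09 − $464.35 = $151.74.
Break-even = $1,500.00 / $151.74 = 9.89 → 10 months.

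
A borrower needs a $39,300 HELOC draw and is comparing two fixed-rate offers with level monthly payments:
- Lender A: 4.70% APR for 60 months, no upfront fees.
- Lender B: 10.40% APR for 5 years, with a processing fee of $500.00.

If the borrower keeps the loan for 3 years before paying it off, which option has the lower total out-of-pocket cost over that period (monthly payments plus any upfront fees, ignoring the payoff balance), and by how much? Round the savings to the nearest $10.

Lender A by $4,330

Lender A: at 4.70% the monthly rate is 0.0039167, so the payment is 39,300 × 0.0039167 / (1 − 1.0039167^−60) = $736.25.
Lender B: at 10.40% the monthly rate is 0.0086667, so the payment is 39,300 × 0.0086667 / (1 − 1.0086667^−60) = $842.76.
Over 36 months: Lender A costs 36 × $736.25 = $26,505.00; Lender B costs 36 × $842.76 + $500.00 = $30,839.36.
Lender A is cheaper by $30,839.36 − $26,505.00 = $4,334.36.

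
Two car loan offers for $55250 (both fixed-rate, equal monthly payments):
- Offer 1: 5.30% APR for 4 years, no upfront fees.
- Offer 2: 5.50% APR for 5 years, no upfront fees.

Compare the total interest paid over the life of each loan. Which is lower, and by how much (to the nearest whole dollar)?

Offer 1: monthly rate = 5.3%/12 = 0.0044167; payment = 55,250 × 0.0044167 / (1 − (1+0.0044167)^−48) = $1,279.89.
Total interest on Offer 1 = 48 × $1,279.89 − $55,250 = $6,184.72.
Offer 2: monthly rate = 5.5%/12 = 0.0045833; payment = 55,250 × 0.0045833 / (1 − (1+0.0045833)^−60) = $1,055.34.
Total interest on Offer 2 = 60 × $1,055.34 − $55,250 = $8,070.40.
Offer 1 is lower by $1,885.68.

Offer 1 by $1,886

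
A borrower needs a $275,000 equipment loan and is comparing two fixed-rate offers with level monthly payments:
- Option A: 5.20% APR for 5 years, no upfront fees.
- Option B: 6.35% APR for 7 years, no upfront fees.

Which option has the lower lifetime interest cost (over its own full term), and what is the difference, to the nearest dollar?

Option A by $28,457

Option A: at 5.20% the monthly rate is 0.0043333, so the payment is 275,000 × 0.0043333 / (1 − 1.0043333^−60) = $5,214.82.
Total interest on Option A = 60 × $5,214.82 − $275,000 = $37,889.20.
Option B: at 6.35% the monthly rate is 0.0052917, so the payment is 275,000 × 0.0052917 / (1 − 1.0052917^−84) = $4,063.65.
Total interest on Option B = 84 × $4,063.65 − $275,000 = $66,346.60.
Option A is lower by $28,457.40.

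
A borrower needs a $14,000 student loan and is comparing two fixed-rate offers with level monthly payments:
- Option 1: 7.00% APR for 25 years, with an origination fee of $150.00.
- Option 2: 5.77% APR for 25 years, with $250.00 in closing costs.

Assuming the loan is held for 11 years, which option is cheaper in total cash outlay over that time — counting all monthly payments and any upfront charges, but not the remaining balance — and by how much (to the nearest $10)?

Option 2 by $1,310

Option 1: at 7.00% the monthly rate is 0.0058333, so the payment is 14,000 × 0.0058333 / (1 − 1.0058333^−300) = $98.95.
Option 2: at 5.77% the monthly rate is 0.0048083, so the payment is 14,000 × 0.0048083 / (1 − 1.0048083^−300) = $88.24.
Over 132 months: Option 1 costs 132 × $98.95 + $150.00 = $13,211.40; Option 2 costs 132 × $88.24 + $250.00 = $11,897.68.
Option 2 is cheaper by $13,211.40 − $11,897.68 = $1,313.72.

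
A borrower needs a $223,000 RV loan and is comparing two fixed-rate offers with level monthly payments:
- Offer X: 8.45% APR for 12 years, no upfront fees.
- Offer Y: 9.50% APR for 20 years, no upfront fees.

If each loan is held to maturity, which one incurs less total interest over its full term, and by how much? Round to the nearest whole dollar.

Offer X: monthly rate = 8.45%/12 = 0.0070417; payment = 223,000 × 0.0070417 / (1 − (1+0.0070417)^−144) = $2,469.23.
Total interest on Offer X = 144 × $2,469.23 − $223,000 = $132,569.12.
Offer Y: monthly rate = 9.5%/12 = 0.0079167; payment = 223,000 × 0.0079167 / (1 − (1+0.0079167)^−240) = $2,078.65.
Total interest on Offer Y = 240 × $2,078.65 − $223,000 = $275,876.00.
Offer X is lower by $143,306.88.

Offer X by $143,307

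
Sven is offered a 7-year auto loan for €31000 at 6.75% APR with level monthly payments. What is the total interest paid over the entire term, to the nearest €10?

€7,980

Monthly rate = 6.75%/12 = 0.0056250; payment = 31,000 × 0.0056250 / (1 − (1+0.0056250)^−84) = €464.09.
Total paid = 84 × €464.09 = €38,983.56; interest = €38,983.56 − €31,000 = €7,983.56.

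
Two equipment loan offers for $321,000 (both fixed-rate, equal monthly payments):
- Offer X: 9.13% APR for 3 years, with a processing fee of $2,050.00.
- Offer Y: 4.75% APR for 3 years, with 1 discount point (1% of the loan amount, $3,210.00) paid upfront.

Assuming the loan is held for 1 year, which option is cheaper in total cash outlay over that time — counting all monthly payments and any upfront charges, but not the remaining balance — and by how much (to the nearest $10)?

Offer Y by $6,550

Offer X: at 9.13% the monthly rate is 0.0076083, so the payment is 321,000 × 0.0076083 / (1 − 1.0076083^−36) = $10,227.15.
Offer Y: at 4.75% the monthly rate is 0.0039583, so the payment is 321,000 × 0.0039583 / (1 − 1.0039583^−36) = $9,584.67.
Over 12 months: Offer X costs 12 × $10,227.15 + $2,050.00 = $124,775.80; Offer Y costs 12 × $9,584.67 + $3,210.00 = $118,226.04.
Offer Y is cheaper by $124,775.80 − $118,226.04 = $6,549.76.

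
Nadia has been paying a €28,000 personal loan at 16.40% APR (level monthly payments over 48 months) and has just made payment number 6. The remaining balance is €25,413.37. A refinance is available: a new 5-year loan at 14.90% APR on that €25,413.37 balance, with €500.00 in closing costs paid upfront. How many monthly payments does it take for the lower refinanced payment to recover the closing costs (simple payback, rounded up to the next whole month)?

3 months

Current payment = 28,000 × 16.4%/12 / (1 − (1+0.0136667)^−48) = €799.28.
Refinanced payment = 25,413.37 × 0.0124167 / (1 − (1+0.0124167)^−60) = €603.25.
Monthly savings = €799.28 − €603.25 = €196.03.
Break-even = €500.00 / €196.03 = 2.55 → 3 months.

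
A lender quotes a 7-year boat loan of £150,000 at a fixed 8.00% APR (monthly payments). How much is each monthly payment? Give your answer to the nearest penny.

£2,337.93

Monthly rate = 8%/12 = 0.0066667; payment = 150,000 × 0.0066667 / (1 − (1+0.0066667)^−84) = £2,337.93.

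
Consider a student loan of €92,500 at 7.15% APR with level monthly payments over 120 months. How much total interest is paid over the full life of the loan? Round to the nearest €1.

€37,240

Monthly rate = 7.15%/12 = 0.0059583; payment = 92,500 × 0.0059583 / (1 − (1+0.0059583)^−120) = €1,081.17.
Total paid = 120 × €1,081.17 = €129,740.40; interest = €129,740.40 − €92,500 = €37,240.40.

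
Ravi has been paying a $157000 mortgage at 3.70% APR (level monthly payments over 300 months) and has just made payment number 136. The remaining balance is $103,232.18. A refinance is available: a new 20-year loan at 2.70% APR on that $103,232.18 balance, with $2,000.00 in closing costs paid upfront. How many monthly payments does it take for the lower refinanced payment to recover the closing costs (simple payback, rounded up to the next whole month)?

9 months

Current payment = 157,000 × 3.7%/12 / (1 − (1+0.0030833)^−300) = $802.92.
Refinanced payment = 103,232.18 × 0.0022500 / (1 − (1+0.0022500)^−240) = $557.14.
Monthly savings = $802.92 − $557.14 = $245.78.
Break-even = $2,000.00 / $245.78 = 8.14 → 9 months.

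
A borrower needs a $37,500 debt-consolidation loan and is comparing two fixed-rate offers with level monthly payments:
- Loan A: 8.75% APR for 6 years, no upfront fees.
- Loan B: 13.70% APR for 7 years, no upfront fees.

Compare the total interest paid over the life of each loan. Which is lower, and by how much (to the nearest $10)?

Loan A: at 8.75% the monthly rate is 0.0072917, so the payment is 37,500 × 0.0072917 / (1 − 1.0072917^−72) = $671.31.
Total interest on Loan A = 72 × $671.31 − $37,500 = $10,834.32.
Loan B: monthly rate = 13.7%/12 = 0.0114167; payment = 37,500 × 0.0114167 / (1 − (1+0.0114167)^−84) = $696.55.
Total interest on Loan B = 84 × $696.55 − $37,500 = $21,010.20.
Loan A is lower by $10,175.88.

Loan A by $10,180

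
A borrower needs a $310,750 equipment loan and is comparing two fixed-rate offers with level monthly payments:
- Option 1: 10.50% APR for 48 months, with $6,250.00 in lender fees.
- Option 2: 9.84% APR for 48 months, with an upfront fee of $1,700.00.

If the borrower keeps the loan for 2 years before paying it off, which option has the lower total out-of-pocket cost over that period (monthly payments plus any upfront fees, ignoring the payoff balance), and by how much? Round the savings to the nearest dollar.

Option 2 by $6,918

Option 1: monthly rate = 10.5%/12 = 0.0087500; payment = 310,750 × 0.0087500 / (1 − (1+0.0087500)^−48) = $7,956.25.
Option 2: at 9.84% the monthly rate is 0.0082000, so the payment is 310,750 × 0.0082000 / (1 − 1.0082000^−48) = $7,857.57.
Over 24 months: Option 1 costs 24 × $7,956.25 + $6,250.00 = $197,200.00; Option 2 costs 24 × $7,857.57 + $1,700.00 = $190,281.68.
Option 2 is cheaper by $197,200.00 − $190,281.68 = $6,918.32.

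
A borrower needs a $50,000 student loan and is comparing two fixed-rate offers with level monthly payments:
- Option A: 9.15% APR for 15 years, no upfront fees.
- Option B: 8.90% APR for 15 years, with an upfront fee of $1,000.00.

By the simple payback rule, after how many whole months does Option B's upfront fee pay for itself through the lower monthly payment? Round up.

135 months

Option A: monthly rate = 9.15%/12 = 0.0076250; payment = 50,000 × 0.0076250 / (1 − (1+0.0076250)^−180) = $511.60.
Option B: monthly rate = 8.9%/12 = 0.0074167; payment = 50,000 × 0.0074167 / (1 − (1+0.0074167)^−180) = $504.16.
Monthly savings = $511.60 − $504.16 = $7.44.
Break-even = $1,000.00 / $7.44 = 134.41 → 135 months.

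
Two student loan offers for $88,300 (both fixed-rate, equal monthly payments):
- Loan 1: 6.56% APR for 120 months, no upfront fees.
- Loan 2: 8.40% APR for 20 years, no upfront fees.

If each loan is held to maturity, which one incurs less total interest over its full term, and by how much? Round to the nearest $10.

Loan 1 by $61,930

Loan 1: at 6.56% the monthly rate is 0.0054667, so the payment is 88,300 × 0.0054667 / (1 − 1.0054667^−120) = $1,005.33.
Total interest on Loan 1 = 120 × $1,005.33 − $88,300 = $32,339.60.
Loan 2: monthly rate = 8.4%/12 = 0.0070000; payment = 88,300 × 0.0070000 / (1 − (1+0.0070000)^−240) = $760.71.
Total interest on Loan 2 = 240 × $760.71 − $88,300 = $94,270.40.
Loan 1 is lower by $61,930.80.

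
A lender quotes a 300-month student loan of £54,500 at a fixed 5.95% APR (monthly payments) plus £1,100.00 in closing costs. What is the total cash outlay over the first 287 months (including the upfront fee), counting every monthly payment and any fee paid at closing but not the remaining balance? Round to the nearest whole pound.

Monthly rate = 5.95%/12 = 0.0049583; payment = 54,500 × 0.0049583 / (1 − (1+0.0049583)^−300) = £349.48.
Total outlay = 287 × £349.48 + £1,100.00 = £101,400.76.

£101,401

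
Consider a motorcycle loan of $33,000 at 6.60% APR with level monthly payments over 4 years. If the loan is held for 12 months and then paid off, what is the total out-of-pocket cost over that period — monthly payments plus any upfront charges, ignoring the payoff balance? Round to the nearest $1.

$9,409

At 6.60% the monthly rate is 0.0055000, so the payment is 33,000 × 0.0055000 / (1 − 1.0055000^−48) = $784.12.
Total outlay = 12 × $784.12 = $9,409.44.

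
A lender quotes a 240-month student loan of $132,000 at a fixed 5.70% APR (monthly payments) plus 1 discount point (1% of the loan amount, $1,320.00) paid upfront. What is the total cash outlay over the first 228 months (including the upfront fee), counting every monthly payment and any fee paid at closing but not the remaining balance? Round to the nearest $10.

$211,760

Monthly rate = 5.7%/12 = 0.0047500; payment = 132,000 × 0.0047500 / (1 − (1+0.0047500)^−240) = $922.99.
Total outlay = 228 × $922.99 + $1,320.00 = $211,761.72.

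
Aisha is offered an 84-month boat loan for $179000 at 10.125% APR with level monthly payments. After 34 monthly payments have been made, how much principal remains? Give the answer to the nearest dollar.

$121,280

With monthly rate i = 10.125%/12 = 0.0084375, the balance after k of n payments is P · [(1+i)^n − (1+i)^k] / [(1+i)^n − 1].
(1+0.0084375)^84 = 2.02541916 and (1+0.0084375)^34 = 1.33065528, so the balance is 179,000 × (2.02541916 − 1.33065528) / (2.02541916 − 1) = $121,279.90.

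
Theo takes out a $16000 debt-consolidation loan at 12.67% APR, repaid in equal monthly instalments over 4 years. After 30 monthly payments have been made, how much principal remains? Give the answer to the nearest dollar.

$6,960

With monthly rate i = 12.67%/12 = 0.0105583, the balance after k of n payments is P · [(1+i)^n − (1+i)^k] / [(1+i)^n − 1].
(1+0.0105583)^48 = 1.65556643 and (1+0.0105583)^30 = 1.37038196, so the balance is 16,000 × (1.65556643 − 1.37038196) / (1.65556643 − 1) = $6,960.32.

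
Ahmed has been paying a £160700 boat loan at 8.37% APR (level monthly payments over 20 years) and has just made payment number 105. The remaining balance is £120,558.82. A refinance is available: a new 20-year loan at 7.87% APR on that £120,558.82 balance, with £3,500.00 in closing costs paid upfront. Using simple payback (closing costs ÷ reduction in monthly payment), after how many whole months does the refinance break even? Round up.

Current payment = 160,700 × 8.37%/12 / (1 − (1+0.0069750)^−240) = £1,381.40.
Refinanced payment = 120,558.82 × 0.0065583 / (1 − (1+0.0065583)^−240) = £998.67.
Monthly savings = £1,381.40 − £998.67 = £382.73.
Break-even = £3,500.00 / £382.73 = 9.14 → 10 months.

10 months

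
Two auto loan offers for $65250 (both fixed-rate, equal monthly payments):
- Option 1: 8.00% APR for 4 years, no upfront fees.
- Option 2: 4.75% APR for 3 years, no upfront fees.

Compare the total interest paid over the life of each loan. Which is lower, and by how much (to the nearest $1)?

Option 1: monthly rate = 8%/12 = 0.0066667; payment = 65,250 × 0.0066667 / (1 − (1+0.0066667)^−48) = $1,592.94.
Total interest on Option 1 = 48 × $1,592.94 − $65,250 = $11,211.12.
Option 2: at 4.75% the monthly rate is 0.0039583, so the payment is 65,250 × 0.0039583 / (1 − 1.0039583^−36) = $1,948.29.
Total interest on Option 2 = 36 × $1,948.29 − $65,250 = $4,888.44.
Option 2 is lower by $6,322.68.

Option 2 by $6,323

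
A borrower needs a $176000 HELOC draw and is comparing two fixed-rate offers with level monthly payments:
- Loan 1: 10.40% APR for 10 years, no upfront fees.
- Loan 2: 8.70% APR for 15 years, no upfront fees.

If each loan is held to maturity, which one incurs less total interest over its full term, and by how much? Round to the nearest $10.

Loan 1: monthly rate = 10.4%/12 = 0.0086667; payment = 176,000 × 0.0086667 / (1 − (1+0.0086667)^−120) = $2,365.01.
Total interest on Loan 1 = 120 × $2,365.01 − $176,000 = $107,801.20.
Loan 2: monthly rate = 8.7%/12 = 0.0072500; payment = 176,000 × 0.0072500 / (1 − (1+0.0072500)^−180) = $1,753.84.
Total interest on Loan 2 = 180 × $1,753.84 − $176,000 = $139,691.20.
Loan 1 is lower by $31,890.00.

Loan 1 by $31,890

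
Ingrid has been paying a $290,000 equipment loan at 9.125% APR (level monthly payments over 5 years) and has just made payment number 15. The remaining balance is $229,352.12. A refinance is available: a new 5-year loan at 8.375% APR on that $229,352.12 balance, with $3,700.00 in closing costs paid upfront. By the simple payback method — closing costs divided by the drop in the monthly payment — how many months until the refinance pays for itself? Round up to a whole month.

Current payment = 290,000 × 9.125%/12 / (1 − (1+0.0076042)^−60) = $6,037.53.
Refinanced payment = 229,352.12 × 0.0069792 / (1 − (1+0.0069792)^−60) = $4,691.70.
Monthly savings = $6,037.53 − $4,691.70 = $1,345.83.
Break-even = $3,700.00 / $1,345.83 = 2.75 → 3 months.

3 months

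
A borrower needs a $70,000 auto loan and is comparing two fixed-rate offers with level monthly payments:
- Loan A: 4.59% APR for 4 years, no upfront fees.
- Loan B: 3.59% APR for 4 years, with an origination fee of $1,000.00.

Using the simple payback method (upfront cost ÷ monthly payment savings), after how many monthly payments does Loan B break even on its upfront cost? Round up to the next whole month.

32 months

Loan A: monthly rate = 4.59%/12 = 0.0038250; payment = 70,000 × 0.0038250 / (1 − (1+0.0038250)^−48) = $1,599.08.
Loan B: monthly rate = 3.59%/12 = 0.0029917; payment = 70,000 × 0.0029917 / (1 − (1+0.0029917)^−48) = $1,567.72.
Monthly savings = $1,599.08 − $1,567.72 = $31.36.
Break-even = $1,000.00 / $31.36 = 31.89 → 32 months.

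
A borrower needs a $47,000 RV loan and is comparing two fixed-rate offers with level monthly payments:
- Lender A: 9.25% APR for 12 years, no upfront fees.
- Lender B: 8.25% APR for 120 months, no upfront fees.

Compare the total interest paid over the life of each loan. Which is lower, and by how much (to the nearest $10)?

Lender B by $8,800

Lender A: at 9.25% the monthly rate is 0.0077083, so the payment is 47,000 × 0.0077083 / (1 − 1.0077083^−144) = $541.51.
Total interest on Lender A = 144 × $541.51 − $47,000 = $30,977.44.
Lender B: at 8.25% the monthly rate is 0.0068750, so the payment is 47,000 × 0.0068750 / (1 − 1.0068750^−120) = $576.47.
Total interest on Lender B = 120 × $576.47 − $47,000 = $22,176.40.
Lender B is lower by $8,801.04.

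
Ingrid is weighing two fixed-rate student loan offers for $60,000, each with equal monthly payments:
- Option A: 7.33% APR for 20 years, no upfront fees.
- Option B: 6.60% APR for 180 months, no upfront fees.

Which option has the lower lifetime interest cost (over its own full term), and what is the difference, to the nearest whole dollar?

Option B by $19,839

Option A: at 7.33% the monthly rate is 0.0061083, so the payment is 60,000 × 0.0061083 / (1 − 1.0061083^−240) = $477.14.
Total interest on Option A = 240 × $477.14 − $60,000 = $54,513.60.
Option B: at 6.60% the monthly rate is 0.0055000, so the payment is 60,000 × 0.0055000 / (1 − 1.0055000^−180) = $525.97.
Total interest on Option B = 180 × $525.97 − $60,000 = $34,674.60.
Option B is lower by $19,839.00.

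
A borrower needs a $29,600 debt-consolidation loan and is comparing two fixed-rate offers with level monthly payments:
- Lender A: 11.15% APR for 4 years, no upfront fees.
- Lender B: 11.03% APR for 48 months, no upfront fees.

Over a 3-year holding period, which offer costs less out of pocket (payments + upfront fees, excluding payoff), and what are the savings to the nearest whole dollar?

Lender A: at 11.15% the monthly rate is 0.0092917, so the payment is 29,600 × 0.0092917 / (1 − 1.0092917^−48) = $767.19.
Lender B: monthly rate = 11.03%/12 = 0.0091917; payment = 29,600 × 0.0091917 / (1 − (1+0.0091917)^−48) = $765.46.
Over 36 months: Lender A costs 36 × $767.19 = $27,618.84; Lender B costs 36 × $765.46 = $27,556.56.
Lender B is cheaper by $27,618.84 − $27,556.56 = $62.28.

Lender B by $62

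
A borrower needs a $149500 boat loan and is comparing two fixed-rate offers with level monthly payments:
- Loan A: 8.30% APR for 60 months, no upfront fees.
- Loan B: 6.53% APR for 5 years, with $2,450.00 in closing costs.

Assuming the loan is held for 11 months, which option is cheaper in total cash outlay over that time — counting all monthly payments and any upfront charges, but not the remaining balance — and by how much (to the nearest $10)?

Loan A: at 8.30% the monthly rate is 0.0069167, so the payment is 149,500 × 0.0069167 / (1 − 1.0069167^−60) = $3,052.83.
Loan B: at 6.53% the monthly rate is 0.0054417, so the payment is 149,500 × 0.0054417 / (1 − 1.0054417^−60) = $2,927.24.
Over 11 months: Loan A costs 11 × $3,052.83 = $33,581.13; Loan B costs 11 × $2,927.24 + $2,450.00 = $34,649.64.
Loan A is cheaper by $34,649.64 − $33,581.13 = $1,068.51.

Loan A by $1,070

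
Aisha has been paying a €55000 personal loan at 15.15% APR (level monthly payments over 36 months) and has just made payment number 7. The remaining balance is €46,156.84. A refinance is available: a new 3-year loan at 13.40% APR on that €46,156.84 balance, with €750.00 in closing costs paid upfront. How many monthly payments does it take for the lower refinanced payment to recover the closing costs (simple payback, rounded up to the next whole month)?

3 months

Current payment = 55,000 × 15.15%/12 / (1 − (1+0.0126250)^−36) = €1,910.64.
Refinanced payment = 46,156.84 × 0.0111667 / (1 − (1+0.0111667)^−36) = €1,564.11.
Monthly savings = €1,910.64 − €1,564.11 = €346.53.
Break-even = €750.00 / €346.53 = 2.16 → 3 months.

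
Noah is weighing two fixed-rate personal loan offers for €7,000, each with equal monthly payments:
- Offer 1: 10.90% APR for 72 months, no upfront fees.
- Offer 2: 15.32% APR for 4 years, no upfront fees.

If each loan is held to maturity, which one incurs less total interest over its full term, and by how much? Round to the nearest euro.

Offer 2 by €162

Offer 1: at 10.90% the monthly rate is 0.0090833, so the payment is 7,000 × 0.0090833 / (1 − 1.0090833^−72) = €132.88.
Total interest on Offer 1 = 72 × €132.88 − €7,000 = €2,567.36.
Offer 2: monthly rate = 15.32%/12 = 0.0127667; payment = 7,000 × 0.0127667 / (1 − (1+0.0127667)^−48) = €195.95.
Total interest on Offer 2 = 48 × €195.95 − €7,000 = €2,405.60.
Offer 2 is lower by €161.76.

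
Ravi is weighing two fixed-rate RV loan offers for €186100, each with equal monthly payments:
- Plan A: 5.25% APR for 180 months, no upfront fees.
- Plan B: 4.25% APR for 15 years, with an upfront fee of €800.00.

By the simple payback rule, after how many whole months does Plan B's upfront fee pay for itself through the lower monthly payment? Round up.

9 months

Plan A: monthly rate = 5.25%/12 = 0.0043750; payment = 186,100 × 0.0043750 / (1 − (1+0.0043750)^−180) = €1,496.02.
Plan B: monthly rate = 4.25%/12 = 0.0035417; payment = 186,100 × 0.0035417 / (1 − (1+0.0035417)^−180) = €1,399.99.
Monthly savings = €1,496.02 − €1,399.99 = €96.03.
Break-even = €800.00 / €96.03 = 8.33 → 9 months.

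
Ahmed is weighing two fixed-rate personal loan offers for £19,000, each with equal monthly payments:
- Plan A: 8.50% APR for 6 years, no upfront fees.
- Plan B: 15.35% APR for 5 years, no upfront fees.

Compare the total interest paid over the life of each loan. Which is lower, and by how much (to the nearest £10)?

Plan A by £3,010

Plan A: at 8.50% the monthly rate is 0.0070833, so the payment is 19,000 × 0.0070833 / (1 − 1.0070833^−72) = £337.79.
Total interest on Plan A = 72 × £337.79 − £19,000 = £5,320.88.
Plan B: at 15.35% the monthly rate is 0.0127917, so the payment is 19,000 × 0.0127917 / (1 − 1.0127917^−60) = £455.51.
Total interest on Plan B = 60 × £455.51 − £19,000 = £8,330.60.
Plan A is lower by £3,009.72.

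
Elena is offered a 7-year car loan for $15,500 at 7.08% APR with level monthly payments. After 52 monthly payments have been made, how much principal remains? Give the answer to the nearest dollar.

$6,821

With monthly rate i = 7.08%/12 = 0.0059000, the balance after k of n payments is P · [(1+i)^n − (1+i)^k] / [(1+i)^n − 1].
(1+0.0059000)^84 = 1.63909409 and (1+0.0059000)^52 = 1.35784446, so the balance is 15,500 × (1.63909409 − 1.35784446) / (1.63909409 − 1) = $6,821.17.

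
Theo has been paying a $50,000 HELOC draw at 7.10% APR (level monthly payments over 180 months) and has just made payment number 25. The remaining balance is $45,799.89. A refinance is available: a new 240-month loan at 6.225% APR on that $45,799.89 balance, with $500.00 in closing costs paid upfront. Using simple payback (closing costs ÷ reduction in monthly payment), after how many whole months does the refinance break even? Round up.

5 months

Current payment = 50,000 × 7.1%/12 / (1 − (1+0.0059167)^−180) = $452.21.
Refinanced payment = 45,799.89 × 0.0051875 / (1 − (1+0.0051875)^−240) = $334.10.
Monthly savings = $452.21 − $334.10 = $118.11.
Break-even = $500.00 / $118.11 = 4.23 → 5 months.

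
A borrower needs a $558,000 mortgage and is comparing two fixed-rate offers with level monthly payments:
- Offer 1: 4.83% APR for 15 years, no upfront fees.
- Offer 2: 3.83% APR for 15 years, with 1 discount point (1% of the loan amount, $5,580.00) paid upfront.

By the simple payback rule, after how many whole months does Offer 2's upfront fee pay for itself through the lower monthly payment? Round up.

Offer 1: at 4.83% the monthly rate is 0.0040250, so the payment is 558,000 × 0.0040250 / (1 − 1.0040250^−180) = $4,363.37.
Offer 2: at 3.83% the monthly rate is 0.0031917, so the payment is 558,000 × 0.0031917 / (1 − 1.0031917^−180) = $4,080.08.
Monthly savings = $4,363.37 − $4,080.08 = $283.29.
Break-even = $5,580.00 / $283.29 = 19.70 → 20 months.

20 months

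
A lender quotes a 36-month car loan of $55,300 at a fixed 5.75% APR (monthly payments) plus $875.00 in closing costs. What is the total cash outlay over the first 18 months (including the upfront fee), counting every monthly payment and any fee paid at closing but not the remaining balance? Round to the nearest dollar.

$31,044

At 5.75% the monthly rate is 0.0047917, so the payment is 55,300 × 0.0047917 / (1 − 1.0047917^−36) = $1,676.08.
Total outlay = 18 × $1,676.08 + $875.00 = $31,044.44.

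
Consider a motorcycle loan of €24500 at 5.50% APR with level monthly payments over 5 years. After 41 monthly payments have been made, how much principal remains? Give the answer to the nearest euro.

€8,497

With monthly rate i = 5.5%/12 = 0.0045833, the balance after k of n payments is P · [(1+i)^n − (1+i)^k] / [(1+i)^n − 1].
(1+0.0045833)^60 = 1.31570377 and (1+0.0045833)^41 = 1.20621497, so the balance is 24,500 × (1.31570377 − 1.20621497) / (1.31570377 − 1) = €8,496.81.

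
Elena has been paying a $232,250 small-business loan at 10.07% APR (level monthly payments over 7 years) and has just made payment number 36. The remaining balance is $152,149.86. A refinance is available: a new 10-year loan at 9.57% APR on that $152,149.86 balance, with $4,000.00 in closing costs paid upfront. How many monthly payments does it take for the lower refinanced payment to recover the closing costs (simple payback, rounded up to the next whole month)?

3 months

Current payment = 232,250 × 10.07%/12 / (1 − (1+0.0083917)^−84) = $3,864.03.
Refinanced payment = 152,149.86 × 0.0079750 / (1 − (1+0.0079750)^−120) = $1,974.62.
Monthly savings = $3,864.03 − $1,974.62 = $1,889.41.
Break-even = $4,000.00 / $1,889.41 = 2.12 → 3 months.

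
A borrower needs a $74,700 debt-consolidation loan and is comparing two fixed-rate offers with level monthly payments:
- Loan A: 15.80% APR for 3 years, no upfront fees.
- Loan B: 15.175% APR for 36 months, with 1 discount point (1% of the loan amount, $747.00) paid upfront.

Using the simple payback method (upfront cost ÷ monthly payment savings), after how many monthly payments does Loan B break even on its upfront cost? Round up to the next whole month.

Loan A: at 15.80% the monthly rate is 0.0131667, so the payment is 74,700 × 0.0131667 / (1 − 1.0131667^−36) = $2,618.86.
Loan B: at 15.175% the monthly rate is 0.0126458, so the payment is 74,700 × 0.0126458 / (1 − 1.0126458^−36) = $2,595.91.
Monthly savings = $2,618.86 − $2,595.91 = $22.95.
Break-even = $747.00 / $22.95 = 32.55 → 33 months.

33 months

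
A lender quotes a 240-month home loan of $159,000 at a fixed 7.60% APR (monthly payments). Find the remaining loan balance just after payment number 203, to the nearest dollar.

With monthly rate i = 7.6%/12 = 0.0063333, the balance after k of n payments is P · [(1+i)^n − (1+i)^k] / [(1+i)^n − 1].
(1+0.0063333)^240 = 4.55036247 and (1+0.0063333)^203 = 3.60244398, so the balance is 159,000 × (4.55036247 − 3.60244398) / (4.55036247 − 1) = $42,451.73.

$42,452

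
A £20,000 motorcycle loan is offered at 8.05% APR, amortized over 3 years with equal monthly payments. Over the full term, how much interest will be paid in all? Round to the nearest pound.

Monthly rate = 8.05%/12 = 0.0067083; payment = 20,000 × 0.0067083 / (1 − (1+0.0067083)^−36) = £627.19.
Total paid = 36 × £627.19 = £22,578.84; interest = £22,578.84 − £20,000 = £2,578.84.

£2,579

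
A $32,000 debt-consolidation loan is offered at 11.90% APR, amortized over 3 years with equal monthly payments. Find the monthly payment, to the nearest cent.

Monthly rate = 11.9%/12 = 0.0099167; payment = 32,000 × 0.0099167 / (1 − (1+0.0099167)^−36) = $1,061.33.

$1,061.33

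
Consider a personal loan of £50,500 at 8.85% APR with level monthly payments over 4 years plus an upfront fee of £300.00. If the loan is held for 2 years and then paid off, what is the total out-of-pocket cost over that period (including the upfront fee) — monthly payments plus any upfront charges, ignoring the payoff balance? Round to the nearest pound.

Monthly rate = 8.85%/12 = 0.0073750; payment = 50,500 × 0.0073750 / (1 − (1+0.0073750)^−48) = £1,253.10.
Total outlay = 24 × £1,253.10 + £300.00 = £30,374.40.

£30,374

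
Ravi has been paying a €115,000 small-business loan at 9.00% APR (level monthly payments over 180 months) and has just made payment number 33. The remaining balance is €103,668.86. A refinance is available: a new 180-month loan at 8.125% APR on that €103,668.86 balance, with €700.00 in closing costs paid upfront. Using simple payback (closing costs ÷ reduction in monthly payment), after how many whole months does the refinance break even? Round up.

Current payment = 115,000 × 9%/12 / (1 − (1+0.0075000)^−180) = €1,166.41.
Refinanced payment = 103,668.86 × 0.0067708 / (1 − (1+0.0067708)^−180) = €998.21.
Monthly savings = €1,166.41 − €998.21 = €168.20.
Break-even = €700.00 / €168.20 = 4.16 → 5 months.

5 months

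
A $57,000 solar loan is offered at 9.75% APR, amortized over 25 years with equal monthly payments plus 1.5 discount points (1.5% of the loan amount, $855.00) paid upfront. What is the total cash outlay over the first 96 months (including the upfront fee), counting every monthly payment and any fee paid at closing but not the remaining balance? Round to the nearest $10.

$49,620

Monthly rate = 9.75%/12 = 0.0081250; payment = 57,000 × 0.0081250 / (1 − (1+0.0081250)^−300) = $507.95.
Total outlay = 96 × $507.95 + $855.00 = $49,618.20.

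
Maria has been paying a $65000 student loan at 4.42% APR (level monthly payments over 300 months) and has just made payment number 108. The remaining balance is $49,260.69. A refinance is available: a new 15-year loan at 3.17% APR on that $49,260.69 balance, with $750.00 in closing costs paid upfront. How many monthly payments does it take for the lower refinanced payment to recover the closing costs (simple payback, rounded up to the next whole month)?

Current payment = 65,000 × 4.42%/12 / (1 − (1+0.0036833)^−300) = $358.35.
Refinanced payment = 49,260.69 × 0.0026417 / (1 − (1+0.0026417)^−180) = $344.23.
Monthly savings = $358.35 − $344.23 = $14.12.
Break-even = $750.00 / $14.12 = 53.12 → 54 months.

54 months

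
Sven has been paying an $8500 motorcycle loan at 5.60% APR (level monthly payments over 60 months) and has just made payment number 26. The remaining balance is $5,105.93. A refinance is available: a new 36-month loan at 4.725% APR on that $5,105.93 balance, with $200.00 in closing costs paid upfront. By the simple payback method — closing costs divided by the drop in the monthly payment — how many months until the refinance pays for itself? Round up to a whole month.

20 months

Current payment = 8,500 × 5.6%/12 / (1 − (1+0.0046667)^−60) = $162.75.
Refinanced payment = 5,105.93 × 0.0039375 / (1 − (1+0.0039375)^−36) = $152.40.
Monthly savings = $162.75 − $152.40 = $10.35.
Break-even = $200.00 / $10.35 = 19.32 → 20 months.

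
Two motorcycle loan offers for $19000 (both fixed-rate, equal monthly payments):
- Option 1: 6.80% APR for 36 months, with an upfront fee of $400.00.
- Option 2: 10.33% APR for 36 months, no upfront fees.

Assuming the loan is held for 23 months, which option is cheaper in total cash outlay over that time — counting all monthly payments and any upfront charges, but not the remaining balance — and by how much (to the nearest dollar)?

Option 1: at 6.80% the monthly rate is 0.0056667, so the payment is 19,000 × 0.0056667 / (1 − 1.0056667^−36) = $584.93.
Option 2: at 10.33% the monthly rate is 0.0086083, so the payment is 19,000 × 0.0086083 / (1 − 1.0086083^−36) = $616.02.
Over 23 months: Option 1 costs 23 × $584.93 + $400.00 = $13,853.39; Option 2 costs 23 × $616.02 = $14,168.46.
Option 1 is cheaper by $14,168.46 − $13,853.39 = $315.07.

Option 1 by $315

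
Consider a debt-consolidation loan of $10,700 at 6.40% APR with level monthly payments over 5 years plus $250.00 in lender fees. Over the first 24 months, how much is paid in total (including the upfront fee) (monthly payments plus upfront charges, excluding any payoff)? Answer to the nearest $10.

Monthly rate = 6.4%/12 = 0.0053333; payment = 10,700 × 0.0053333 / (1 − (1+0.0053333)^−60) = $208.86.
Total outlay = 24 × $208.86 + $250.00 = $5,262.64.

$5,260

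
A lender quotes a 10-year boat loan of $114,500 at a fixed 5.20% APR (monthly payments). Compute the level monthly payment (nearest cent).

$1,225.67

Monthly rate = 5.2%/12 = 0.0043333; payment = 114,500 × 0.0043333 / (1 − (1+0.0043333)^−120) = $1,225.67.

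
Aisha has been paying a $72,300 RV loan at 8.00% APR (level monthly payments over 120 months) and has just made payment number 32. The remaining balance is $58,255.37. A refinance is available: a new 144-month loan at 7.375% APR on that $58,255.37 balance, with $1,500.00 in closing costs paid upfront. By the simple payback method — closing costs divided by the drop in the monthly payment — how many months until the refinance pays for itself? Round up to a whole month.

Current payment = 72,300 × 8%/12 / (1 − (1+0.0066667)^−120) = $877.20.
Refinanced payment = 58,255.37 × 0.0061458 / (1 − (1+0.0061458)^−144) = $610.80.
Monthly savings = $877.20 − $610.80 = $266.40.
Break-even = $1,500.00 / $266.40 = 5.63 → 6 months.

6 months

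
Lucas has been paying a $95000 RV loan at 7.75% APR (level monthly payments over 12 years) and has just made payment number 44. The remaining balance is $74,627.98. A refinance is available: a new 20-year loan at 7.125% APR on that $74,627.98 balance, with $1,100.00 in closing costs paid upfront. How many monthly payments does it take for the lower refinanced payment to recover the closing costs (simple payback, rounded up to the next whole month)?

Current payment = 95,000 × 7.75%/12 / (1 − (1+0.0064583)^−144) = $1,015.35.
Refinanced payment = 74,627.98 × 0.0059375 / (1 − (1+0.0059375)^−240) = $584.20.
Monthly savings = $1,015.35 − $584.20 = $431.15.
Break-even = $1,100.00 / $431.15 = 2.55 → 3 months.

3 months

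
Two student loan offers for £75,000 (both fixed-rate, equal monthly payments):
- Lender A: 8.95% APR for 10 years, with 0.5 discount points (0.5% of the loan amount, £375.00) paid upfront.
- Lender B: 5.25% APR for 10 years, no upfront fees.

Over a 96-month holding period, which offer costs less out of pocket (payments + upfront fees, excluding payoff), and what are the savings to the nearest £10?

Lender B by £14,140

Lender A: at 8.95% the monthly rate is 0.0074583, so the payment is 75,000 × 0.0074583 / (1 − 1.0074583^−120) = £948.04.
Lender B: at 5.25% the monthly rate is 0.0043750, so the payment is 75,000 × 0.0043750 / (1 − 1.0043750^−120) = £804.69.
Over 96 months: Lender A costs 96 × £948.04 + £375.00 = £91,386.84; Lender B costs 96 × £804.69 = £77,250.24.
Lender B is cheaper by £91,386.84 − £77,250.24 = £14,136.60.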